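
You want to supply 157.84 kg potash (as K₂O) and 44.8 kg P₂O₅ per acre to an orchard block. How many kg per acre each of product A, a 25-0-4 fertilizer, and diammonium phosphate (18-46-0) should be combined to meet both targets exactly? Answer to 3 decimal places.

Let a = kg of product A, b = kg of diammonium phosphate (per acre).
K₂O: 0.04·a + 0·b = 157.84
P₂O₅: 0·a + 0.46·b = 44.8
Solving simultaneously: a = 3946, b = 97.3913.

3946.000 kg product A, 97.391 kg diammonium phosphate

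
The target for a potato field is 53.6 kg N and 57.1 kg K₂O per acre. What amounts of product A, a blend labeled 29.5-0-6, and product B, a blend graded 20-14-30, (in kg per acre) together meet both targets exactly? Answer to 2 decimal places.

60.92 kg product A, 178.15 kg product B

Per-acre balance (a = product A, b = product B):
N: 0.295·a + 0.2·b = 53.6
K₂O: 0.06·a + 0.3·b = 57.1
Eliminate a: (row1) − 0.295/0.06·(row2) → -1.275·b = -227.142, so b = 178.1503.
Back-substitute: a = (53.6 − 0.2·178.1503) / 0.295 = 60.915.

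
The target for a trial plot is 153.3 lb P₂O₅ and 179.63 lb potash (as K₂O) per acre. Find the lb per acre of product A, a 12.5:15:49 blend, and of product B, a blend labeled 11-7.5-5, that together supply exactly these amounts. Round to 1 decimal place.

198.5 lb product A, 1646.9 lb product B

With a, b = lb per acre of product A and product B:
P₂O₅: 0.15·a + 0.075·b = 153.3
K₂O: 0.49·a + 0.05·b = 179.63
Solving simultaneously: a = 198.538, b = 1646.92.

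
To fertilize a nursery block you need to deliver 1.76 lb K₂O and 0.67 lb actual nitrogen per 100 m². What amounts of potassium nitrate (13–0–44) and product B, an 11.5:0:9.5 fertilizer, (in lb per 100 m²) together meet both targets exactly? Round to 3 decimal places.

Per-100 m² balance (a = potassium nitrate, b = product B):
K₂O: 0.44·a + 0.095·b = 1.76
N: 0.13·a + 0.115·b = 0.67
Eliminate b: (row1) − 0.095/0.115·(row2) → 0.332609·a = 1.20652, so a = 3.62745.
Then b = (0.67 − 0.13·3.62745) / 0.115 = 1.72549.

3.627 lb potassium nitrate, 1.725 lb product B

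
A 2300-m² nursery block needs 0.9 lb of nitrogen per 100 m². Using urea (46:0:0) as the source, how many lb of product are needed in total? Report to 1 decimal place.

Product per 100 m² = 0.9 / 46% = 1.95652 lb.
Total product = 1.95652 × 2300 / 100 = 45 lb.

45.0 lb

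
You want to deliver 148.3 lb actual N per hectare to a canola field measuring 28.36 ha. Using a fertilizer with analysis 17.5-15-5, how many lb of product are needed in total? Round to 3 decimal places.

24033.074 lb

Product per hectare = 148.3 / 17.5% = 847.429 lb.
Total product = 847.429 × 28.36 = 24033.0743 lb.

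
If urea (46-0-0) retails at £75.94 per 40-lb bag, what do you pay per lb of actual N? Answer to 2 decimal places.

£4.13 per lb N

N in bag = 40 × 46% = 18.4 lb.
Cost per lb N = £75.94 / 18.4 = £4.1272.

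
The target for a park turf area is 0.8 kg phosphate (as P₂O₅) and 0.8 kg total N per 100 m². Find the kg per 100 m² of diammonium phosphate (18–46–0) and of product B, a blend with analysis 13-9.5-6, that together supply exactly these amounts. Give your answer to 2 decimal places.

0.66 kg diammonium phosphate, 5.25 kg product B

With a, b = kg per 100 m² of diammonium phosphate and product B:
P₂O₅: 0.46·a + 0.095·b = 0.8
N: 0.18·a + 0.13·b = 0.8
Eliminate a: (row1) − 0.46/0.18·(row2) → -0.237222·b = -1.24444, so b = 5.2459.
Back-substitute: a = (0.8 − 0.095·5.2459) / 0.46 = 0.655738.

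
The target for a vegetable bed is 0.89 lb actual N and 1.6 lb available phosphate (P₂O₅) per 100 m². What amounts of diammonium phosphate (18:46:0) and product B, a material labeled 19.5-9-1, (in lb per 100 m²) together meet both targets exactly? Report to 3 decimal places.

Per-100 m² balance (a = diammonium phosphate, b = product B):
N: 0.18·a + 0.195·b = 0.89
P₂O₅: 0.46·a + 0.09·b = 1.6
Eliminate b: (row1) − 0.195/0.09·(row2) → -0.816667·a = -2.57667, so a = 3.1551.
Then b = (1.6 − 0.46·3.1551) / 0.09 = 1.6517.

3.155 lb diammonium phosphate, 1.652 lb product B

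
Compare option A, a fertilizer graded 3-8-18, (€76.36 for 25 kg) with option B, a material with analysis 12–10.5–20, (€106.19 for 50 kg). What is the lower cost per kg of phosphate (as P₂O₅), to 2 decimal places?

option A: P₂O₅ per bag = 25 × 8% = 2 kg; cost = 76.36 / 2 = €38.1800/kg P₂O₅.
option B: P₂O₅ per bag = 50 × 10.5% = 5.25 kg; cost = 106.19 / 5.25 = €20.2267/kg P₂O₅.
option B is cheaper.

€20.23 per kg P₂O₅ (option B)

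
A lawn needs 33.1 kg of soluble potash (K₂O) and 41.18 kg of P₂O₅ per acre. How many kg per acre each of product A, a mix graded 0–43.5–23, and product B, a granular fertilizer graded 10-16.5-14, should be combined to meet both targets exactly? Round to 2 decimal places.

13.23 kg product A, 214.69 kg product B

Let a = kg of product A, b = kg of product B (per acre).
K₂O: 0.23·a + 0.14·b = 33.1
P₂O₅: 0.435·a + 0.165·b = 41.18
Eliminate b: (row1) − 0.14/0.165·(row2) → -0.139091·a = -1.84061, so a = 13.2331.
Then b = (41.18 − 0.435·13.2331) / 0.165 = 214.688.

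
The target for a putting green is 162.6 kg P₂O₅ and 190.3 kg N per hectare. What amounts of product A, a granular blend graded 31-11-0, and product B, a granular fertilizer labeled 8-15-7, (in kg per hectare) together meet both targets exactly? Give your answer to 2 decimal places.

412.12 kg product A, 781.78 kg product B

Per-hectare balance (a = product A, b = product B):
P₂O₅: 0.11·a + 0.15·b = 162.6
N: 0.31·a + 0.08·b = 190.3
Eliminate b: (row1) − 0.15/0.08·(row2) → -0.47125·a = -194.213, so a = 412.122.
Then b = (190.3 − 0.31·412.122) / 0.08 = 781.777.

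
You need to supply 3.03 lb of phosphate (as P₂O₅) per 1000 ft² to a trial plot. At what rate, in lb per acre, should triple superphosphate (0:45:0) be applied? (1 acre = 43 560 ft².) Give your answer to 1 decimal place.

Product per 1000 ft² = 3.03 / 45% = 6.73333 lb.
Convert to per acre: 6.73333 × 43.56 = 293.304 lb.

293.3 lb of product per acre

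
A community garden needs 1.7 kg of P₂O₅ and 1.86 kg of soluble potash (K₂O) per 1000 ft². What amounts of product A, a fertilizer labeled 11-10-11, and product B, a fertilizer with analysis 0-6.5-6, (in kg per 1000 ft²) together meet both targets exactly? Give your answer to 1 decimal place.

16.4 kg product A, 0.9 kg product B

Let a = kg of product A, b = kg of product B (per 1000 ft²).
P₂O₅: 0.1·a + 0.065·b = 1.7
K₂O: 0.11·a + 0.06·b = 1.86
Solving simultaneously: a = 16.4348, b = 0.869565.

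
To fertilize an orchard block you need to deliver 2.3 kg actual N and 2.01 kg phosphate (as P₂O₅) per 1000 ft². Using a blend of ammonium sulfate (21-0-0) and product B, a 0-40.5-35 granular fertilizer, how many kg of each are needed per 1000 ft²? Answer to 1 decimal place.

Per-1000 ft² balance (a = ammonium sulfate, b = product B):
N: 0.21·a + 0·b = 2.3
P₂O₅: 0·a + 0.405·b = 2.01
Solving simultaneously: a = 10.9524, b = 4.96296.

11.0 kg ammonium sulfate, 5.0 kg product B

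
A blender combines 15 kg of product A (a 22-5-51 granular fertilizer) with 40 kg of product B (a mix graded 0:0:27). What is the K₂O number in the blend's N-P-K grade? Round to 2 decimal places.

Total mass = 15 + 40 = 55 kg.
K₂O mass = 51%×15 + 27%×40 = 18.45 kg.
% K₂O = 18.45 / 55 = 33.5455%.

33.55% K₂O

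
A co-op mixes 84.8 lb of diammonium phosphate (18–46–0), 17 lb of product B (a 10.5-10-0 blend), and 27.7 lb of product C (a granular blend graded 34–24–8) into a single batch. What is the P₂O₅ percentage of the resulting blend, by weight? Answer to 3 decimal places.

Total mass = 84.8 + 17 + 27.7 = 129.5 lb.
P₂O₅ mass = 46%×84.8 + 10%×17 + 24%×27.7 = 47.356 lb.
% P₂O₅ = 47.356 / 129.5 = 36.5683%.

36.568% P₂O₅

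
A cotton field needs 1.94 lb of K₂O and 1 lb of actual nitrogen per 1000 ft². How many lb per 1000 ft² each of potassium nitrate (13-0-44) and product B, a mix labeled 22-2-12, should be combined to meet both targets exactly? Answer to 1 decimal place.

Per-1000 ft² balance (a = potassium nitrate, b = product B):
K₂O: 0.44·a + 0.12·b = 1.94
N: 0.13·a + 0.22·b = 1
From row1: a = (1.94 − 0.12·b) / 0.44.
Into row2: 0.13·(1.94 − 0.12·b)/0.44 + 0.22·b = 1 → b = 2.31281, a = 3.77833.

3.8 lb potassium nitrate, 2.3 lb product B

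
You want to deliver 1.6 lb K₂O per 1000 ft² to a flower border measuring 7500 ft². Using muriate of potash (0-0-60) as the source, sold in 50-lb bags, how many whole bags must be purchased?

1 bags

Product per 1000 ft² = 1.6 / 60% = 2.66667 lb.
Total product = 2.66667 × 7500 / 1000 = 20 lb.
Bags = ⌈20 / 50⌉ = 1.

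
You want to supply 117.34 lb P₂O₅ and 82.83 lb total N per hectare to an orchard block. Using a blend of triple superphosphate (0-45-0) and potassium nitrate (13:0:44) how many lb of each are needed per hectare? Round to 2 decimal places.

260.76 lb triple superphosphate, 637.15 lb potassium nitrate

With a, b = lb per hectare of triple superphosphate and potassium nitrate:
P₂O₅: 0.45·a + 0·b = 117.34
N: 0·a + 0.13·b = 82.83
Solving simultaneously: a = 260.756, b = 637.154.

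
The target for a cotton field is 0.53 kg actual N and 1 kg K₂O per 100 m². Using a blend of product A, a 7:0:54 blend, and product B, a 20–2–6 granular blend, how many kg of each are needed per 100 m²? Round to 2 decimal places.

Per-100 m² balance (a = product A, b = product B):
N: 0.07·a + 0.2·b = 0.53
K₂O: 0.54·a + 0.06·b = 1
Solving simultaneously: a = 1.62042, b = 2.08285.

1.62 kg product A, 2.08 kg product B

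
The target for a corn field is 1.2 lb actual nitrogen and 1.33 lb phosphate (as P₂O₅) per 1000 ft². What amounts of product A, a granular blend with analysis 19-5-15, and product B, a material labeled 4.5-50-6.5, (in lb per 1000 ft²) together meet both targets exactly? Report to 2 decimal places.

Per-1000 ft² balance (a = product A, b = product B):
N: 0.19·a + 0.045·b = 1.2
P₂O₅: 0.05·a + 0.5·b = 1.33
From row1: a = (1.2 − 0.045·b) / 0.19.
Into row2: 0.05·(1.2 − 0.045·b)/0.19 + 0.5·b = 1.33 → b = 2.07763, a = 5.82372.

5.82 lb product A, 2.08 lb product B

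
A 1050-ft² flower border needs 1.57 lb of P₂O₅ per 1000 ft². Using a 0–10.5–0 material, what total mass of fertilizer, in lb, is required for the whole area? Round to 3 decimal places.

15.700 lb

Product per 1000 ft² = 1.57 / 10.5% = 14.9524 lb.
Total product = 14.9524 × 1050 / 1000 = 15.7 lb.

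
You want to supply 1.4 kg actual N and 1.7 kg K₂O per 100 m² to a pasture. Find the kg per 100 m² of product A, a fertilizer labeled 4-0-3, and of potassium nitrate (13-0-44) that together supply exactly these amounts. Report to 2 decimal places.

Per-100 m² balance (a = product A, b = potassium nitrate):
N: 0.04·a + 0.13·b = 1.4
K₂O: 0.03·a + 0.44·b = 1.7
Solving simultaneously: a = 28.8321, b = 1.89781.

28.83 kg product A, 1.90 kg potassium nitrate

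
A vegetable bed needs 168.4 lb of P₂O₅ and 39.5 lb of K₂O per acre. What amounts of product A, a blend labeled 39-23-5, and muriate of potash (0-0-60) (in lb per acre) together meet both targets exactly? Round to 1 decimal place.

Let a = lb of product A, b = lb of muriate of potash (per acre).
P₂O₅: 0.23·a + 0·b = 168.4
K₂O: 0.05·a + 0.6·b = 39.5
Eliminate b: (row1) − 0/0.6·(row2) → 0.23·a = 168.4, so a = 732.174.
Then b = (39.5 − 0.05·732.174) / 0.6 = 4.81884.

732.2 lb product A, 4.8 lb muriate of potash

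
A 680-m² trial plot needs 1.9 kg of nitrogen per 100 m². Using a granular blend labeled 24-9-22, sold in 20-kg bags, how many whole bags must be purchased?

Product per 100 m² = 1.9 / 24% = 7.91667 kg.
Total product = 7.91667 × 680 / 100 = 53.8333 kg.
Bags = ⌈53.8333 / 20⌉ = 3.

3 bags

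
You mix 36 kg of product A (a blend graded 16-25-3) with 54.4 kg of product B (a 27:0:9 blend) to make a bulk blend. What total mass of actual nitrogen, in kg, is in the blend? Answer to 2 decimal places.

N mass = 16%×36 + 27%×54.4 = 20.448 kg.

20.45 kg N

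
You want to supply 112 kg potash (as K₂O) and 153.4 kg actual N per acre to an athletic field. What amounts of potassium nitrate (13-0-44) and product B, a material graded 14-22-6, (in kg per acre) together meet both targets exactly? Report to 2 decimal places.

120.37 kg potassium nitrate, 983.94 kg product B

Per-acre balance (a = potassium nitrate, b = product B):
K₂O: 0.44·a + 0.06·b = 112
N: 0.13·a + 0.14·b = 153.4
Eliminate a: (row1) − 0.44/0.13·(row2) → -0.413846·b = -407.2, so b = 983.941.
Back-substitute: a = (112 − 0.06·983.941) / 0.44 = 120.372.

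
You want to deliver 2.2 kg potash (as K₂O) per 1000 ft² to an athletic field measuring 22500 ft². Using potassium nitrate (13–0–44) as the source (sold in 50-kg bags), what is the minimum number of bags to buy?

Product per 1000 ft² = 2.2 / 44% = 5 kg.
Total product = 5 × 22500 / 1000 = 112.5 kg.
Bags = ⌈112.5 / 50⌉ = 3.

3 bags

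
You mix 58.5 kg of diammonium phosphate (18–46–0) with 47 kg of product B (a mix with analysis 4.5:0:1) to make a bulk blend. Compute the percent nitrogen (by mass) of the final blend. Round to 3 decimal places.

Total mass = 58.5 + 47 = 105.5 kg.
N mass = 18%×58.5 + 4.5%×47 = 12.645 kg.
% N = 12.645 / 105.5 = 11.9858%.

11.986% N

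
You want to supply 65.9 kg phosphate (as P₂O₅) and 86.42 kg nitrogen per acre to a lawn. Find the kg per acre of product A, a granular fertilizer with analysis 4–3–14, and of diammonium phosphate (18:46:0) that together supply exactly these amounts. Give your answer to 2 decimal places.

2145.48 kg product A, 3.34 kg diammonium phosphate

With a, b = kg per acre of product A and diammonium phosphate:
P₂O₅: 0.03·a + 0.46·b = 65.9
N: 0.04·a + 0.18·b = 86.42
Solving simultaneously: a = 2145.477, b = 3.33846.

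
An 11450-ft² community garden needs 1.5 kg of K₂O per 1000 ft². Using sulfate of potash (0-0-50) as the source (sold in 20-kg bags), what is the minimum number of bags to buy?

2 bags

Product per 1000 ft² = 1.5 / 50% = 3 kg.
Total product = 3 × 11450 / 1000 = 34.35 kg.
Bags = ⌈34.35 / 20⌉ = 2.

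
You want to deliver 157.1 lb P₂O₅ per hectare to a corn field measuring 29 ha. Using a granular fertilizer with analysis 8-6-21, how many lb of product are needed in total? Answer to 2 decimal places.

Product per hectare = 157.1 / 6% = 2618.33 lb.
Total product = 2618.33 × 29 = 75931.667 lb.

75931.67 lb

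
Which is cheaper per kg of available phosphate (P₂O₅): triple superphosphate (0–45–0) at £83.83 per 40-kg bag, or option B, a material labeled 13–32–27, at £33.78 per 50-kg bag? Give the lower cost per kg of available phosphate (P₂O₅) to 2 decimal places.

triple superphosphate: P₂O₅ per bag = 40 × 45% = 18 kg; cost = 83.83 / 18 = £4.6572/kg P₂O₅.
option B: P₂O₅ per bag = 50 × 32% = 16 kg; cost = 33.78 / 16 = £2.1113/kg P₂O₅.
option B is cheaper.

£2.11 per kg P₂O₅ (option B)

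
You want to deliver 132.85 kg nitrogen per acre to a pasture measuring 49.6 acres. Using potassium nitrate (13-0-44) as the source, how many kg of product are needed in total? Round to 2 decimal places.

50687.38 kg

Product per acre = 132.85 / 13% = 1021.92 kg.
Total product = 1021.92 × 49.6 = 50687.3846 kg.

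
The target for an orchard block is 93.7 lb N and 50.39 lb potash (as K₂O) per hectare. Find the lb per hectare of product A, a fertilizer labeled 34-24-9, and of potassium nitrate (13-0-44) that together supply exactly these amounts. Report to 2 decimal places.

With a, b = lb per hectare of product A and potassium nitrate:
N: 0.34·a + 0.13·b = 93.7
K₂O: 0.09·a + 0.44·b = 50.39
Solving simultaneously: a = 251.467, b = 63.0863.

251.47 lb product A, 63.09 lb potassium nitrate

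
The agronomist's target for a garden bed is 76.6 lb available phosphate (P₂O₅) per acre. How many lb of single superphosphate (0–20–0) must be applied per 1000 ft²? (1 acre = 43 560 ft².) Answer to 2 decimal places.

Product per acre = 76.6 / 20% = 383 lb.
Convert to per 1000 ft²: 383 × 0.0229568 = 8.79247 lb.

8.79 lb of product per thousand sq ft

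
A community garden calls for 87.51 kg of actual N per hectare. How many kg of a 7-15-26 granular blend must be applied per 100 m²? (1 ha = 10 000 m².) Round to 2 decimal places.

12.50 kg of product per hundred sq m

Product per hectare = 87.51 / 7% = 1250.14 kg.
Convert to per 100 m²: 1250.14 × 0.01 = 12.5014 kg.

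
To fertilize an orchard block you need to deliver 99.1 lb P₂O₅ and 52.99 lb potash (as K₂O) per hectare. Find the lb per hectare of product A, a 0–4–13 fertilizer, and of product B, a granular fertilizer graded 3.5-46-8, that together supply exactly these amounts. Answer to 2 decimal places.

290.59 lb product A, 190.17 lb product B

Per-hectare balance (a = product A, b = product B):
P₂O₅: 0.04·a + 0.46·b = 99.1
K₂O: 0.13·a + 0.08·b = 52.99
Eliminate b: (row1) − 0.46/0.08·(row2) → -0.7075·a = -205.593, so a = 290.5901.
Then b = (52.99 − 0.13·290.5901) / 0.08 = 190.166.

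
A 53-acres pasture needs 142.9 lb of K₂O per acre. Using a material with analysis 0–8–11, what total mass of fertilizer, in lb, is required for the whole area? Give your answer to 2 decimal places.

Product per acre = 142.9 / 11% = 1299.09 lb.
Total product = 1299.09 × 53 = 68851.818 lb.

68851.82 lb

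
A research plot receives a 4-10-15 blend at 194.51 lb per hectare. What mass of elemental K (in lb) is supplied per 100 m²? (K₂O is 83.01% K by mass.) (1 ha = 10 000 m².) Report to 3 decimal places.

0.242 lb K per hundred sq m

K₂O per hectare = 194.51 × 15% = 29.1765 lb.
Elemental K = 29.1765 × 0.8301 = 24.2194 lb per hectare.
Convert to per 100 m²: 24.2194 × 0.01 = 0.242194 lb.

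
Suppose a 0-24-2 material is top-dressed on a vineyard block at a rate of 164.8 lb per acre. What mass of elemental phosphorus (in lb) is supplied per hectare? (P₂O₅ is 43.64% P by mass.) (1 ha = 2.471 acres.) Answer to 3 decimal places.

P₂O₅ per acre = 164.8 × 24% = 39.552 lb.
Elemental P = 39.552 × 0.4364 = 17.2605 lb per acre.
Convert to per hectare: 17.2605 × 2.471 = 42.6507 lb.

42.651 lb P per hectare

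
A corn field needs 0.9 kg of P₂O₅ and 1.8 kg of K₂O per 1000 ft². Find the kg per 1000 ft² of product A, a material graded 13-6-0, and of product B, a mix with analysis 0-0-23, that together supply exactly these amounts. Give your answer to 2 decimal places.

15.00 kg product A, 7.83 kg product B

Per-1000 ft² balance (a = product A, b = product B):
P₂O₅: 0.06·a + 0·b = 0.9
K₂O: 0·a + 0.23·b = 1.8
Solving simultaneously: a = 15, b = 7.82609.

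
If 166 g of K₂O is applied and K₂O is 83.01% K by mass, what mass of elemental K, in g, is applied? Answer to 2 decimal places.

K = 166 × 0.8301 = 137.797 g.

137.80 g K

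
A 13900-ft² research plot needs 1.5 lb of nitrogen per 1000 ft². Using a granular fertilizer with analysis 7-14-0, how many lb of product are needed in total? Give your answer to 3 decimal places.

Product per 1000 ft² = 1.5 / 7% = 21.4286 lb.
Total product = 21.4286 × 13900 / 1000 = 297.8571 lb.

297.857 lb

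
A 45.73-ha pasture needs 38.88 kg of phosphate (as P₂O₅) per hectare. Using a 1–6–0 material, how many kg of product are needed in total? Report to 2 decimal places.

29633.04 kg

Product per hectare = 38.88 / 6% = 648 kg.
Total product = 648 × 45.73 = 29633.04 kg.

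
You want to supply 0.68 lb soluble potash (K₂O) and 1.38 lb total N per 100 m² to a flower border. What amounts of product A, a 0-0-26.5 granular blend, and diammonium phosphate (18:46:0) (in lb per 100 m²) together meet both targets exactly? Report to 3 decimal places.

2.566 lb product A, 7.667 lb diammonium phosphate

Let a = lb of product A, b = lb of diammonium phosphate (per 100 m²).
K₂O: 0.265·a + 0·b = 0.68
N: 0·a + 0.18·b = 1.38
Solving simultaneously: a = 2.56604, b = 7.66667.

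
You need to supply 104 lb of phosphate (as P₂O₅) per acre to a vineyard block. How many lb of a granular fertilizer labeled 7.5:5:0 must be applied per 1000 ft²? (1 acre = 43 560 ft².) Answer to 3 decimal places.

Product per acre = 104 / 5% = 2080 lb.
Convert to per 1000 ft²: 2080 × 0.0229568 = 47.7502 lb.

47.750 lb of product per thousand sq ft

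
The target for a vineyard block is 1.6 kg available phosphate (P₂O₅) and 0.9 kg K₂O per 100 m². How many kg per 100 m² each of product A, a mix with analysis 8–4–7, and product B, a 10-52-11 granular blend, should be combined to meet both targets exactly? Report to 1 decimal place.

9.1 kg product A, 2.4 kg product B

Let a = kg of product A, b = kg of product B (per 100 m²).
P₂O₅: 0.04·a + 0.52·b = 1.6
K₂O: 0.07·a + 0.11·b = 0.9
From row1: a = (1.6 − 0.52·b) / 0.04.
Into row2: 0.07·(1.6 − 0.52·b)/0.04 + 0.11·b = 0.9 → b = 2.375, a = 9.125.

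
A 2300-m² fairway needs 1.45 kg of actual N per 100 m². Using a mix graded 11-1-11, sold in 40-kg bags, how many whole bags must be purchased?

8 bags

Product per 100 m² = 1.45 / 11% = 13.1818 kg.
Total product = 13.1818 × 2300 / 100 = 303.182 kg.
Bags = ⌈303.182 / 40⌉ = 8.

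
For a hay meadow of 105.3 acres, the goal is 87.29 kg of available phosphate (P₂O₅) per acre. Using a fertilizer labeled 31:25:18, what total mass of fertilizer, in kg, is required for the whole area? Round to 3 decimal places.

Product per acre = 87.29 / 25% = 349.16 kg.
Total product = 349.16 × 105.3 = 36766.548 kg.

36766.548 kg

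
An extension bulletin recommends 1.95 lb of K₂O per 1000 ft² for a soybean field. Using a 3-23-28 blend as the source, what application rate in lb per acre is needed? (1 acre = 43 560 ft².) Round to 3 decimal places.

303.364 lb of product per acre

Product per 1000 ft² = 1.95 / 28% = 6.96429 lb.
Convert to per acre: 6.96429 × 43.56 = 303.3643 lb.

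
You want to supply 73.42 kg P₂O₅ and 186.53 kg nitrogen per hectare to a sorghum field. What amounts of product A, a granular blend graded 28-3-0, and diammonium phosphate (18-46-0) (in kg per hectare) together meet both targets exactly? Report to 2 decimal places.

588.24 kg product A, 121.25 kg diammonium phosphate

With a, b = kg per hectare of product A and diammonium phosphate:
P₂O₅: 0.03·a + 0.46·b = 73.42
N: 0.28·a + 0.18·b = 186.53
Eliminate b: (row1) − 0.46/0.18·(row2) → -0.685556·a = -403.268, so a = 588.235.
Then b = (186.53 − 0.28·588.235) / 0.18 = 121.246.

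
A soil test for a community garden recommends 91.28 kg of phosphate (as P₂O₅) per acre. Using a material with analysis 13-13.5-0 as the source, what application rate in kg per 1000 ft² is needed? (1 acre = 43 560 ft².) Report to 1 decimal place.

Product per acre = 91.28 / 13.5% = 676.148 kg.
Convert to per 1000 ft²: 676.148 × 0.0229568 = 15.5222 kg.

15.5 kg of product per thousand sq ft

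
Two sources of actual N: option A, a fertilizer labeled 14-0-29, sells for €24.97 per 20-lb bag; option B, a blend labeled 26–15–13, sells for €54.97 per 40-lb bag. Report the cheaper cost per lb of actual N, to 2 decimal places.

€5.29 per lb N (option B)

option A: N per bag = 20 × 14% = 2.8 lb; cost = 24.97 / 2.8 = €8.9179/lb N.
option B: N per bag = 40 × 26% = 10.4 lb; cost = 54.97 / 10.4 = €5.2856/lb N.
option B is cheaper.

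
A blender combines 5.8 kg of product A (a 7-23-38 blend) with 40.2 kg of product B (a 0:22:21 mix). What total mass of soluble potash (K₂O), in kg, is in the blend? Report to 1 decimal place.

10.6 kg K₂O

K₂O mass = 38%×5.8 + 21%×40.2 = 10.646 kg.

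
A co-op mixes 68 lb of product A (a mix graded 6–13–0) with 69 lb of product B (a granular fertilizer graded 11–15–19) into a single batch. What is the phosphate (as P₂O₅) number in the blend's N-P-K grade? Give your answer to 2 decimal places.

Total mass = 68 + 69 = 137 lb.
P₂O₅ mass = 13%×68 + 15%×69 = 19.19 lb.
% P₂O₅ = 19.19 / 137 = 14.0073%.

14.01% P₂O₅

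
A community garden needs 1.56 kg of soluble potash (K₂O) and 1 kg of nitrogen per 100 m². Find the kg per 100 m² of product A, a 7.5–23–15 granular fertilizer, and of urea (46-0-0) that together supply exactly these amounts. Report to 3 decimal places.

With a, b = kg per 100 m² of product A and urea:
K₂O: 0.15·a + 0·b = 1.56
N: 0.075·a + 0.46·b = 1
Eliminate a: (row1) − 0.15/0.075·(row2) → -0.92·b = -0.44, so b = 0.478261.
Back-substitute: a = (1.56 − 0·0.478261) / 0.15 = 10.4.

10.400 kg product A, 0.478 kg urea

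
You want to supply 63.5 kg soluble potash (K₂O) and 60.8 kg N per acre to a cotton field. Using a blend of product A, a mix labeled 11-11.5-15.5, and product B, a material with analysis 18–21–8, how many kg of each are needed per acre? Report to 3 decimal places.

With a, b = kg per acre of product A and product B:
K₂O: 0.155·a + 0.08·b = 63.5
N: 0.11·a + 0.18·b = 60.8
Eliminate b: (row1) − 0.08/0.18·(row2) → 0.106111·a = 36.4778, so a = 343.7696.
Then b = (60.8 − 0.11·343.7696) / 0.18 = 127.6963.

343.770 kg product A, 127.696 kg product B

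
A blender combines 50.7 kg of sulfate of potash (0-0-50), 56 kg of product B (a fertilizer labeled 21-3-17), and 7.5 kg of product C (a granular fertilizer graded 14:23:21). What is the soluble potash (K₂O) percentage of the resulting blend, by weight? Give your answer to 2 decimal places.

31.91% K₂O

Total mass = 50.7 + 56 + 7.5 = 114.2 kg.
K₂O mass = 50%×50.7 + 17%×56 + 21%×7.5 = 36.445 kg.
% K₂O = 36.445 / 114.2 = 31.9133%.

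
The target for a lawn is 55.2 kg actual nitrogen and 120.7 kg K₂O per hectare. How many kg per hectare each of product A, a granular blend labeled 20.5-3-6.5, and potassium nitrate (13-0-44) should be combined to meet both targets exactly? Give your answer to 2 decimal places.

105.16 kg product A, 258.78 kg potassium nitrate

Per-hectare balance (a = product A, b = potassium nitrate):
N: 0.205·a + 0.13·b = 55.2
K₂O: 0.065·a + 0.44·b = 120.7
Solving simultaneously: a = 105.162, b = 258.783.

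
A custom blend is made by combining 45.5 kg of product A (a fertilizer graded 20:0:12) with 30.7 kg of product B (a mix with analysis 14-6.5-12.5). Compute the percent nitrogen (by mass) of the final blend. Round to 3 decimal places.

Total mass = 45.5 + 30.7 = 76.2 kg.
N mass = 20%×45.5 + 14%×30.7 = 13.398 kg.
% N = 13.398 / 76.2 = 17.5827%.

17.583% N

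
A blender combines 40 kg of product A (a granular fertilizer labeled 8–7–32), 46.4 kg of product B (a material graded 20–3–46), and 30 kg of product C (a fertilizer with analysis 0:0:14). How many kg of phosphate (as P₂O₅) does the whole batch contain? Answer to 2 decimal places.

P₂O₅ mass = 7%×40 + 3%×46.4 + 0%×30 = 4.192 kg.

4.19 kg P₂O₅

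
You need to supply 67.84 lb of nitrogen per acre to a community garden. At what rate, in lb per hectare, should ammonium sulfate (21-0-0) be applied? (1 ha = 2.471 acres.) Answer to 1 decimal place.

Product per acre = 67.84 / 21% = 323.048 lb.
Convert to per hectare: 323.048 × 2.471 = 798.251 lb.

798.3 lb of product per hectare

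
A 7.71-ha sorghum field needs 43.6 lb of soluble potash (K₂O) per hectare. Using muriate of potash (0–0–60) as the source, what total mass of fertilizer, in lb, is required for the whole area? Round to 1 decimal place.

Product per hectare = 43.6 / 60% = 72.6667 lb.
Total product = 72.6667 × 7.71 = 560.26 lb.

560.3 lb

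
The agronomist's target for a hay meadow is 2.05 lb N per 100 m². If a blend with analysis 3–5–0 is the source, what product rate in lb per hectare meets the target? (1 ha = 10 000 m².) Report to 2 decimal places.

6833.33 lb of product per hectare

Product per 100 m² = 2.05 / 3% = 68.3333 lb.
Convert to per hectare: 68.3333 × 100 = 6833.333 lb.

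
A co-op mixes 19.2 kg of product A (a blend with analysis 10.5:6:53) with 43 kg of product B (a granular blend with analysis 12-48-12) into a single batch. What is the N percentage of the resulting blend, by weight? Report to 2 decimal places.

11.54% N

Total mass = 19.2 + 43 = 62.2 kg.
N mass = 10.5%×19.2 + 12%×43 = 7.176 kg.
% N = 7.176 / 62.2 = 11.537%.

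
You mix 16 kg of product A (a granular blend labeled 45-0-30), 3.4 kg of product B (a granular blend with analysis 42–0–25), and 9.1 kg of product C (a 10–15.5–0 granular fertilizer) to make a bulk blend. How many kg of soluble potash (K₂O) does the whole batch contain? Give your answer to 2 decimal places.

5.65 kg K₂O

K₂O mass = 30%×16 + 25%×3.4 + 0%×9.1 = 5.65 kg.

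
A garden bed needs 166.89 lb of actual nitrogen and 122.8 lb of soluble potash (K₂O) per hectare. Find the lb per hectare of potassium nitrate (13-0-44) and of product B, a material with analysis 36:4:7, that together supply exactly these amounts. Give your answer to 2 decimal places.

217.85 lb potassium nitrate, 384.91 lb product B

Let a = lb of potassium nitrate, b = lb of product B (per hectare).
N: 0.13·a + 0.36·b = 166.89
K₂O: 0.44·a + 0.07·b = 122.8
Eliminate b: (row1) − 0.36/0.07·(row2) → -2.13286·a = -464.653, so a = 217.8547.
Then b = (122.8 − 0.44·217.8547) / 0.07 = 384.914.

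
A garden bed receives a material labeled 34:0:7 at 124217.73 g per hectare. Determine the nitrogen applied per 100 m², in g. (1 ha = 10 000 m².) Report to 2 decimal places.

nitrogen per hectare = 124217.73 × 34% = 42234 g.
Convert to per 100 m²: 42234 × 0.01 = 422.3403 g.

422.34 g N per hundred sq m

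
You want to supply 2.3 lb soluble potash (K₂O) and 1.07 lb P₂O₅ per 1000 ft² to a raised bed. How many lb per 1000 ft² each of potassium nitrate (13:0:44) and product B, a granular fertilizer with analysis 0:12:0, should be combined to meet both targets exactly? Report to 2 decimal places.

Let a = lb of potassium nitrate, b = lb of product B (per 1000 ft²).
K₂O: 0.44·a + 0·b = 2.3
P₂O₅: 0·a + 0.12·b = 1.07
Solving simultaneously: a = 5.22727, b = 8.91667.

5.23 lb potassium nitrate, 8.92 lb product B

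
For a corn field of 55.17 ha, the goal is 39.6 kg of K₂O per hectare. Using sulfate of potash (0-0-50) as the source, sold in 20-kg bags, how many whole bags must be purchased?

219 bags

Product per hectare = 39.6 / 50% = 79.2 kg.
Total product = 79.2 × 55.17 = 4369.46 kg.
Bags = ⌈4369.46 / 20⌉ = 219.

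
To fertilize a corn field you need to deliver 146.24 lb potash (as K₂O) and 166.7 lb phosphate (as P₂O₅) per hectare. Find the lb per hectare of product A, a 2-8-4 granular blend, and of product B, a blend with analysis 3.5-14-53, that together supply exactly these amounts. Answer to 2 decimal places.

Let a = lb of product A, b = lb of product B (per hectare).
K₂O: 0.04·a + 0.53·b = 146.24
P₂O₅: 0.08·a + 0.14·b = 166.7
Eliminate b: (row1) − 0.53/0.14·(row2) → -0.262857·a = -484.839, so a = 1844.4946.
Then b = (166.7 − 0.08·1844.4946) / 0.14 = 136.717.

1844.49 lb product A, 136.72 lb product B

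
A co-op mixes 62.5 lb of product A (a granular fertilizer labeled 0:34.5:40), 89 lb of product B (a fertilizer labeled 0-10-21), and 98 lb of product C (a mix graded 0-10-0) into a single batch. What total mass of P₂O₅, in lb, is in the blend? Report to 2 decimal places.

40.26 lb P₂O₅

P₂O₅ mass = 34.5%×62.5 + 10%×89 + 10%×98 = 40.2625 lb.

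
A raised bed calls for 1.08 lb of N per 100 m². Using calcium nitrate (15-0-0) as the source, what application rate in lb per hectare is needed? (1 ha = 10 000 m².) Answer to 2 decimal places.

Product per 100 m² = 1.08 / 15% = 7.2 lb.
Convert to per hectare: 7.2 × 100 = 720 lb.

720.00 lb of product per hectare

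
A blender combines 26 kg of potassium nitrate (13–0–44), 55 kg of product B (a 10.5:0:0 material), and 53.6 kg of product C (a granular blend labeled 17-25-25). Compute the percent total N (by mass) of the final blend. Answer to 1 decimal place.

Total mass = 26 + 55 + 53.6 = 134.6 kg.
N mass = 13%×26 + 10.5%×55 + 17%×53.6 = 18.267 kg.
% N = 18.267 / 134.6 = 13.5713%.

13.6% N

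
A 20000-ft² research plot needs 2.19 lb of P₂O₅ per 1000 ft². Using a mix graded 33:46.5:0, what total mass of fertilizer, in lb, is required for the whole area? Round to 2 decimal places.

94.19 lb

Product per 1000 ft² = 2.19 / 46.5% = 4.70968 lb.
Total product = 4.70968 × 20000 / 1000 = 94.1935 lb.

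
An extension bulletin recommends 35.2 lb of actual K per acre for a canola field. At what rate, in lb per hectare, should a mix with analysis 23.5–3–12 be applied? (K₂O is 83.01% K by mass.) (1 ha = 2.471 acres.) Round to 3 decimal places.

873.180 lb of product per hectare

As K₂O: 35.2 / 0.8301 = 42.4045 lb per acre.
Product per acre = 42.4045 / 12% = 353.371 lb.
Convert to per hectare: 353.371 × 2.471 = 873.1799 lb.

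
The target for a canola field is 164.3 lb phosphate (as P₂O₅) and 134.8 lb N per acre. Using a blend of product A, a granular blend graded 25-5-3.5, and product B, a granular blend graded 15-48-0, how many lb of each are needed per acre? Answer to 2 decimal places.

Per-acre balance (a = product A, b = product B):
P₂O₅: 0.05·a + 0.48·b = 164.3
N: 0.25·a + 0.15·b = 134.8
From row1: a = (164.3 − 0.48·b) / 0.05.
Into row2: 0.25·(164.3 − 0.48·b)/0.05 + 0.15·b = 134.8 → b = 305.2, a = 356.08.

356.08 lb product A, 305.20 lb product B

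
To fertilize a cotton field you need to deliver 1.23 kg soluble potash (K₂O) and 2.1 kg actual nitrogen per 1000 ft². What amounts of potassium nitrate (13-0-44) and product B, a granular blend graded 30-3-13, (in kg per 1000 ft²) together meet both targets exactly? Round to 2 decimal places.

Per-1000 ft² balance (a = potassium nitrate, b = product B):
K₂O: 0.44·a + 0.13·b = 1.23
N: 0.13·a + 0.3·b = 2.1
Eliminate a: (row1) − 0.44/0.13·(row2) → -0.885385·b = -5.87769, so b = 6.63858.
Back-substitute: a = (1.23 − 0.13·6.63858) / 0.44 = 0.834057.

0.83 kg potassium nitrate, 6.64 kg product B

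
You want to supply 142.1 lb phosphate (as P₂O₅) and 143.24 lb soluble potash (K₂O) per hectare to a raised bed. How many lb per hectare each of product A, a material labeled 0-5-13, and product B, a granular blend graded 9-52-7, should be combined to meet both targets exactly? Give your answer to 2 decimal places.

1006.83 lb product A, 176.46 lb product B

Let a = lb of product A, b = lb of product B (per hectare).
P₂O₅: 0.05·a + 0.52·b = 142.1
K₂O: 0.13·a + 0.07·b = 143.24
Eliminate a: (row1) − 0.05/0.13·(row2) → 0.493077·b = 87.0077, so b = 176.459.
Back-substitute: a = (142.1 − 0.52·176.459) / 0.05 = 1006.82995.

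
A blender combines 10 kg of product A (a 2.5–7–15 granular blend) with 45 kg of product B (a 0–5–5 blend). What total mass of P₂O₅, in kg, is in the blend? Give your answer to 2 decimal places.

P₂O₅ mass = 7%×10 + 5%×45 = 2.95 kg.

2.95 kg P₂O₅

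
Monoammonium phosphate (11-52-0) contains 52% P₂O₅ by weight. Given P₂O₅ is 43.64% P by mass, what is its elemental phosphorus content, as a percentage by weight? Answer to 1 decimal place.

22.7% P

%P = 52 × 0.4364 = 22.6928%.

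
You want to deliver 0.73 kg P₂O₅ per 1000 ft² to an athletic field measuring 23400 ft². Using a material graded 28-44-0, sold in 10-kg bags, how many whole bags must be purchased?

Product per 1000 ft² = 0.73 / 44% = 1.65909 kg.
Total product = 1.65909 × 23400 / 1000 = 38.8227 kg.
Bags = ⌈38.8227 / 10⌉ = 4.

4 bags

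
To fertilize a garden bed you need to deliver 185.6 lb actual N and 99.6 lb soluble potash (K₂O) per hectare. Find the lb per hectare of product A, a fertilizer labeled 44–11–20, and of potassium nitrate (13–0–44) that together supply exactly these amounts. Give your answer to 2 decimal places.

With a, b = lb per hectare of product A and potassium nitrate:
N: 0.44·a + 0.13·b = 185.6
K₂O: 0.2·a + 0.44·b = 99.6
Eliminate a: (row1) − 0.44/0.2·(row2) → -0.838·b = -33.52, so b = 40.
Back-substitute: a = (185.6 − 0.13·40) / 0.44 = 410.

410.00 lb product A, 40.00 lb potassium nitrate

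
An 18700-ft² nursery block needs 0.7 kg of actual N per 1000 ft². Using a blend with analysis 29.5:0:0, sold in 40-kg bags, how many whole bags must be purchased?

Product per 1000 ft² = 0.7 / 29.5% = 2.37288 kg.
Total product = 2.37288 × 18700 / 1000 = 44.3729 kg.
Bags = ⌈44.3729 / 40⌉ = 2.

2 bags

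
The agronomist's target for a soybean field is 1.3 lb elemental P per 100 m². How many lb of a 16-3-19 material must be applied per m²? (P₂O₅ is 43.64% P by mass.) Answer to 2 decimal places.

0.99 lb of product per sq m

As P₂O₅: 1.3 / 0.4364 = 2.97892 lb per 100 m².
Product per 100 m² = 2.97892 / 3% = 99.2973 lb.
Convert to per m²: 99.2973 × 0.01 = 0.992973 lb.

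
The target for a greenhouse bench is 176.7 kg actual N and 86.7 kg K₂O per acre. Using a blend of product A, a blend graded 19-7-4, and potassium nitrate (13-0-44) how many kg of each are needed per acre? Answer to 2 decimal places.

Let a = kg of product A, b = kg of potassium nitrate (per acre).
N: 0.19·a + 0.13·b = 176.7
K₂O: 0.04·a + 0.44·b = 86.7
Eliminate a: (row1) − 0.19/0.04·(row2) → -1.96·b = -235.125, so b = 119.962.
Back-substitute: a = (176.7 − 0.13·119.962) / 0.19 = 847.921.

847.92 kg product A, 119.96 kg potassium nitrate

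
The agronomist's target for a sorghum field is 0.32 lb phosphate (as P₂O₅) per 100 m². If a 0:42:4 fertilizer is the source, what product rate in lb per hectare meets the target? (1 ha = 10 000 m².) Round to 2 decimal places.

Product per 100 m² = 0.32 / 42% = 0.761905 lb.
Convert to per hectare: 0.761905 × 100 = 76.1905 lb.

76.19 lb of product per hectare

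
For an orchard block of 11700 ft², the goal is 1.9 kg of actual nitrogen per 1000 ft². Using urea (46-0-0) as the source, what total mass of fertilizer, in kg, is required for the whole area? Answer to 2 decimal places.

48.33 kg

Product per 1000 ft² = 1.9 / 46% = 4.13043 kg.
Total product = 4.13043 × 11700 / 1000 = 48.3261 kg.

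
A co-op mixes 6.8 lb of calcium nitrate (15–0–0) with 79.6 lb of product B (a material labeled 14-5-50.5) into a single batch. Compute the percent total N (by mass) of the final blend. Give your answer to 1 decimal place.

Total mass = 6.8 + 79.6 = 86.4 lb.
N mass = 15%×6.8 + 14%×79.6 = 12.164 lb.
% N = 12.164 / 86.4 = 14.0787%.

14.1% N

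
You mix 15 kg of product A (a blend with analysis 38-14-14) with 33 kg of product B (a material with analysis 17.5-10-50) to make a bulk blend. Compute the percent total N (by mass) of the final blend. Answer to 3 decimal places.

23.906% N

Total mass = 15 + 33 = 48 kg.
N mass = 38%×15 + 17.5%×33 = 11.475 kg.
% N = 11.475 / 48 = 23.9062%.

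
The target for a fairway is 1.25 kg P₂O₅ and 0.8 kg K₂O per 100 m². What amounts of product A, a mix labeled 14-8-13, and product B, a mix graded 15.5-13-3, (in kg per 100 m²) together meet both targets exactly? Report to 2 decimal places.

Let a = kg of product A, b = kg of product B (per 100 m²).
P₂O₅: 0.08·a + 0.13·b = 1.25
K₂O: 0.13·a + 0.03·b = 0.8
From row1: a = (1.25 − 0.13·b) / 0.08.
Into row2: 0.13·(1.25 − 0.13·b)/0.08 + 0.03·b = 0.8 → b = 6.7931, a = 4.58621.

4.59 kg product A, 6.79 kg product B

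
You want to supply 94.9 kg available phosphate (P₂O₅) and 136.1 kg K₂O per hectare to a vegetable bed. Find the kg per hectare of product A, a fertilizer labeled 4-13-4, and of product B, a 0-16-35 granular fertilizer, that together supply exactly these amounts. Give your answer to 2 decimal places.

With a, b = kg per hectare of product A and product B:
P₂O₅: 0.13·a + 0.16·b = 94.9
K₂O: 0.04·a + 0.35·b = 136.1
Solving simultaneously: a = 292.558, b = 355.422.

292.56 kg product A, 355.42 kg product B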